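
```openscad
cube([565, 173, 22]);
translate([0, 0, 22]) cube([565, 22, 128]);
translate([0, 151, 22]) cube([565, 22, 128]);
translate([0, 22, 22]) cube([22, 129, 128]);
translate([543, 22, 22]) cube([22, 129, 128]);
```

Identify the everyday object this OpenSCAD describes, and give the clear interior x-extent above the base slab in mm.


An open box. The internal width is 521 mm.

A 565×173 base slab with four walls standing on it — an open box. The base is 565 mm wide and the walls are 22 mm thick, so the internal width is 565 − 2 × 22 = 521 mm.


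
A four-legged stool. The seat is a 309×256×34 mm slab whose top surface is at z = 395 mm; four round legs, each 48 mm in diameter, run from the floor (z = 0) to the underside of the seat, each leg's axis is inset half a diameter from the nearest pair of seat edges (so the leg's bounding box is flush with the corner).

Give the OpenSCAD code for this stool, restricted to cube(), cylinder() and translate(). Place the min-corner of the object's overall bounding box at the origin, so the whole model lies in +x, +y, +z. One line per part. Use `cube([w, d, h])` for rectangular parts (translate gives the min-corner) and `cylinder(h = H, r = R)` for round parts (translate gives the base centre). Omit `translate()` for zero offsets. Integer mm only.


translate([0, 0, 361]) cube([309, 256, 34]);
translate([24, 24, 0]) cylinder(h = 361, r = 24);
translate([285, 24, 0]) cylinder(h = 361, r = 24);
translate([24, 232, 0]) cylinder(h = 361, r = 24);
translate([285, 232, 0]) cylinder(h = 361, r = 24);


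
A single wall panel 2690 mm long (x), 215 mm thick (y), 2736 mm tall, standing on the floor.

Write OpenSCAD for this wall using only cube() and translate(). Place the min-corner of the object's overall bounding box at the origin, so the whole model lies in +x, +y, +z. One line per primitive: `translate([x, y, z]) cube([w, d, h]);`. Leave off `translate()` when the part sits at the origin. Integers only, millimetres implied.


cube([2690, 215, 2736]);


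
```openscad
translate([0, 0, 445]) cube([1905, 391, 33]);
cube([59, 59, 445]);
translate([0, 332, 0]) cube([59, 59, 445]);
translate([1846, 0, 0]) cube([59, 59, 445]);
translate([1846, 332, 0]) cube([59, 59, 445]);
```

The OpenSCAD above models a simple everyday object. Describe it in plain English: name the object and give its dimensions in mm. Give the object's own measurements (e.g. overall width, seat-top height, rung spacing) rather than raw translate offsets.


A long wooden bench with a 1905 mm (x) × 391 mm (y) seat, 33 mm thick, its top surface 478 mm above the floor. Four 59 mm square legs at the seat corners, flush with the edges, run from z = 0 to the seat underside.


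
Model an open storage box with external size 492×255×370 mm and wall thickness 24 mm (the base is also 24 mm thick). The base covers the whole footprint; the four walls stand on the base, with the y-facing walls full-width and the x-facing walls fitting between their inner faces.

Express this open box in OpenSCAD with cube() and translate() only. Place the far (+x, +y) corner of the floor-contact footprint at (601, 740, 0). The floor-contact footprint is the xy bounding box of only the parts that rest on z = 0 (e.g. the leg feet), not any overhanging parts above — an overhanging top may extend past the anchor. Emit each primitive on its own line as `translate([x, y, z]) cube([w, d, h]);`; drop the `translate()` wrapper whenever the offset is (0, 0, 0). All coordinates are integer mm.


translate([109, 485, 0]) cube([492, 255, 24]);
translate([109, 485, 24]) cube([492, 24, 346]);
translate([109, 716, 24]) cube([492, 24, 346]);
translate([109, 509, 24]) cube([24, 207, 346]);
translate([577, 509, 24]) cube([24, 207, 346]);


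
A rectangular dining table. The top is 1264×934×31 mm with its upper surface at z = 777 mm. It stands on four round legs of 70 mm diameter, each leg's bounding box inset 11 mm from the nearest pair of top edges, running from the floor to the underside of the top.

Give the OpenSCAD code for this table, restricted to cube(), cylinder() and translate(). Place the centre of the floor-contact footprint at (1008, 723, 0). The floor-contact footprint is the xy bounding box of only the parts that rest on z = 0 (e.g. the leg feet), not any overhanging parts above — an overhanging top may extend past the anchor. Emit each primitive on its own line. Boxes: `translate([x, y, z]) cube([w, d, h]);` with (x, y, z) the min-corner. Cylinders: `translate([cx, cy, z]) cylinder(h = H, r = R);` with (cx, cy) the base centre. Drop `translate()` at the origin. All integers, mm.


// leg_h = 777 - 31 = 746
translate([376, 256, 746]) cube([1264, 934, 31]);
translate([422, 302, 0]) cylinder(h = 746, r = 35);
translate([1594, 302, 0]) cylinder(h = 746, r = 35);
translate([422, 1144, 0]) cylinder(h = 746, r = 35);
translate([1594, 1144, 0]) cylinder(h = 746, r = 35);


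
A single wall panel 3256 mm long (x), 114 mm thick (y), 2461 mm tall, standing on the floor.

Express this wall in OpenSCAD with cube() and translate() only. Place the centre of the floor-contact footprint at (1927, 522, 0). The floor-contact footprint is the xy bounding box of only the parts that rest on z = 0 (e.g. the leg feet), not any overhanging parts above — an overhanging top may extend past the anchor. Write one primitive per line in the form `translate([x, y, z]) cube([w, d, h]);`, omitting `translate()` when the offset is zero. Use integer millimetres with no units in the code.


translate([299, 465, 0]) cube([3256, 114, 2461]);


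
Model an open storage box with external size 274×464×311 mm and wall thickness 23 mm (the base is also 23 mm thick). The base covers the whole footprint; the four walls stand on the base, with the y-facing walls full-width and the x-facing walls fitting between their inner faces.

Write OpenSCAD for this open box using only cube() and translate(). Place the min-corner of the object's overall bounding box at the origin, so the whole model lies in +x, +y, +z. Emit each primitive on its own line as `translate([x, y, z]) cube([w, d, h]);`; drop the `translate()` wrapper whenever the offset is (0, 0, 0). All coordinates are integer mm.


cube([274, 464, 23]);
translate([0, 0, 23]) cube([274, 23, 288]);
translate([0, 441, 23]) cube([274, 23, 288]);
translate([0, 23, 23]) cube([23, 418, 288]);
translate([251, 23, 23]) cube([23, 418, 288]);


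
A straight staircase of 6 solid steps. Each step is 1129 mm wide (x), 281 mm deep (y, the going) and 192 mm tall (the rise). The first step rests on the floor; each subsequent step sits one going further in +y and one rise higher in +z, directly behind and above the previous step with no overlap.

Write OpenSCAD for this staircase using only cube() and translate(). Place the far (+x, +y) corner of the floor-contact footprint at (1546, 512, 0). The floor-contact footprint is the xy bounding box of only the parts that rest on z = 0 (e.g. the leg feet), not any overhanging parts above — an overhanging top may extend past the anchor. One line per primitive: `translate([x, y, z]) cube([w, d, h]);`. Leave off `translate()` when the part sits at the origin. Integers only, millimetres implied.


translate([417, 231, 0]) cube([1129, 281, 192]);
translate([417, 512, 192]) cube([1129, 281, 192]);
translate([417, 793, 384]) cube([1129, 281, 192]);
translate([417, 1074, 576]) cube([1129, 281, 192]);
translate([417, 1355, 768]) cube([1129, 281, 192]);
translate([417, 1636, 960]) cube([1129, 281, 192]);


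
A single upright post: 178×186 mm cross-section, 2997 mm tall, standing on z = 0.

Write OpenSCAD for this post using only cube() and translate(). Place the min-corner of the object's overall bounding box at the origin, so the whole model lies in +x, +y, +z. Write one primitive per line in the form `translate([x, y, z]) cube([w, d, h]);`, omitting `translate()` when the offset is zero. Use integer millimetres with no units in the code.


cube([178, 186, 2997]);


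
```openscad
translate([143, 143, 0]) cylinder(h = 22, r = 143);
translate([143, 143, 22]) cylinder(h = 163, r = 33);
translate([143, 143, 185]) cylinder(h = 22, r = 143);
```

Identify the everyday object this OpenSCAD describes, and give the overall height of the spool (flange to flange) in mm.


A spool. The overall height is 207 mm.

Three coaxial cylinders, large–small–large — a spool. Two 22 mm flanges and a 163 mm core give 22 + 163 + 22 = 207 mm.


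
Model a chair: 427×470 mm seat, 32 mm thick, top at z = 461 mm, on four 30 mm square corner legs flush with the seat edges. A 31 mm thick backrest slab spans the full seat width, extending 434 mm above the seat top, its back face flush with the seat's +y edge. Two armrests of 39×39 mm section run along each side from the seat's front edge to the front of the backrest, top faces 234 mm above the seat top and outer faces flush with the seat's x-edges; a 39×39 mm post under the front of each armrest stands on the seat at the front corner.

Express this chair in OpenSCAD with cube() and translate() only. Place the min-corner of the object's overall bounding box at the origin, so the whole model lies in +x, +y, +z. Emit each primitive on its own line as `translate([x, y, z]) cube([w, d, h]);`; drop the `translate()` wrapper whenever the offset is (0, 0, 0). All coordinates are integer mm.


translate([0, 0, 429]) cube([427, 470, 32]);
cube([30, 30, 429]);
translate([397, 0, 0]) cube([30, 30, 429]);
translate([0, 440, 0]) cube([30, 30, 429]);
translate([397, 440, 0]) cube([30, 30, 429]);
translate([0, 439, 461]) cube([427, 31, 434]);
translate([0, 0, 656]) cube([39, 439, 39]);
translate([388, 0, 656]) cube([39, 439, 39]);
translate([0, 0, 461]) cube([39, 39, 195]);
translate([388, 0, 461]) cube([39, 39, 195]);


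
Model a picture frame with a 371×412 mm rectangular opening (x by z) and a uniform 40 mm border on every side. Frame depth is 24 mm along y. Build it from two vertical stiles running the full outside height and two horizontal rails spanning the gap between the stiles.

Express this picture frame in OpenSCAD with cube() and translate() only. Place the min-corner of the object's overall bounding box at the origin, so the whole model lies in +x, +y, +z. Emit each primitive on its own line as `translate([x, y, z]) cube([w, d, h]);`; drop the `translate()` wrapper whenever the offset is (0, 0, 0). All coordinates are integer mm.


cube([40, 24, 492]);
translate([411, 0, 0]) cube([40, 24, 492]);
translate([40, 0, 0]) cube([371, 24, 40]);
translate([40, 0, 452]) cube([371, 24, 40]);


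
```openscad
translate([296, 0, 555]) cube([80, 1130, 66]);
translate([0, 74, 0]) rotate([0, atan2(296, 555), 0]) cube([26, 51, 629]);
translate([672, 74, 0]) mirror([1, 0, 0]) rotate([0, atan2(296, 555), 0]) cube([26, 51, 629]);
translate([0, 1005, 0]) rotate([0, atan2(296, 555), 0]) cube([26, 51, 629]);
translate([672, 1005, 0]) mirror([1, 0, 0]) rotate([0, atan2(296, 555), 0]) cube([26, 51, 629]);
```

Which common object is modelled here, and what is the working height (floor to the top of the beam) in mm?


A sawhorse. The overall height is 621 mm.

A beam across two mirrored pairs of raked legs — a sawhorse. The beam's underside is at z = 555 (matching the legs' vertical rise in atan2(296, 555)) and the beam is 66 mm tall, so its top is at 555 + 66 = 621 mm. The raked legs top out at the beam's underside, so that is the highest point.


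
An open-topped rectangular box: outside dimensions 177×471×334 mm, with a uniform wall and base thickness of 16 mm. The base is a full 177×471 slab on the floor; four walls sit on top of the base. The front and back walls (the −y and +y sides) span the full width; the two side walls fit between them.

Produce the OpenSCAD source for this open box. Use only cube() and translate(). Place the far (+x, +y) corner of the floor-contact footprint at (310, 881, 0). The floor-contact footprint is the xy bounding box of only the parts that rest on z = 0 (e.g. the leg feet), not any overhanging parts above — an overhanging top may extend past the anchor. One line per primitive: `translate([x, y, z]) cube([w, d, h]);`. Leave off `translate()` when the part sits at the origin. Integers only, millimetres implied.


translate([133, 410, 0]) cube([177, 471, 16]);
translate([133, 410, 16]) cube([177, 16, 318]);
translate([133, 865, 16]) cube([177, 16, 318]);
translate([133, 426, 16]) cube([16, 439, 318]);
translate([294, 426, 16]) cube([16, 439, 318]);


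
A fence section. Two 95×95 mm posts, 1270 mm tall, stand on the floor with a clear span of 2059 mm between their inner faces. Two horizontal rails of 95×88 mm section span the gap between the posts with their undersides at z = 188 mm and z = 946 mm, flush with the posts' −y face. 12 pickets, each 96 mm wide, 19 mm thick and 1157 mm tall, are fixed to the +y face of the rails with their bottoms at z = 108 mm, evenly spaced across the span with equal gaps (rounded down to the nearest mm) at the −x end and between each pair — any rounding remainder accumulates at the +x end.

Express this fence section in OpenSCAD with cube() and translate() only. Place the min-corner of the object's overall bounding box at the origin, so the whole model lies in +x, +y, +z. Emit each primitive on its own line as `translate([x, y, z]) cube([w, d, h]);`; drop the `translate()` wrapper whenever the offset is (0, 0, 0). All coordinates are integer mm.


cube([95, 95, 1270]);
translate([2154, 0, 0]) cube([95, 95, 1270]);
translate([95, 0, 188]) cube([2059, 95, 88]);
translate([95, 0, 946]) cube([2059, 95, 88]);
translate([164, 95, 108]) cube([96, 19, 1157]);
translate([329, 95, 108]) cube([96, 19, 1157]);
translate([494, 95, 108]) cube([96, 19, 1157]);
translate([659, 95, 108]) cube([96, 19, 1157]);
translate([824, 95, 108]) cube([96, 19, 1157]);
translate([989, 95, 108]) cube([96, 19, 1157]);
translate([1154, 95, 108]) cube([96, 19, 1157]);
translate([1319, 95, 108]) cube([96, 19, 1157]);
translate([1484, 95, 108]) cube([96, 19, 1157]);
translate([1649, 95, 108]) cube([96, 19, 1157]);
translate([1814, 95, 108]) cube([96, 19, 1157]);
translate([1979, 95, 108]) cube([96, 19, 1157]);


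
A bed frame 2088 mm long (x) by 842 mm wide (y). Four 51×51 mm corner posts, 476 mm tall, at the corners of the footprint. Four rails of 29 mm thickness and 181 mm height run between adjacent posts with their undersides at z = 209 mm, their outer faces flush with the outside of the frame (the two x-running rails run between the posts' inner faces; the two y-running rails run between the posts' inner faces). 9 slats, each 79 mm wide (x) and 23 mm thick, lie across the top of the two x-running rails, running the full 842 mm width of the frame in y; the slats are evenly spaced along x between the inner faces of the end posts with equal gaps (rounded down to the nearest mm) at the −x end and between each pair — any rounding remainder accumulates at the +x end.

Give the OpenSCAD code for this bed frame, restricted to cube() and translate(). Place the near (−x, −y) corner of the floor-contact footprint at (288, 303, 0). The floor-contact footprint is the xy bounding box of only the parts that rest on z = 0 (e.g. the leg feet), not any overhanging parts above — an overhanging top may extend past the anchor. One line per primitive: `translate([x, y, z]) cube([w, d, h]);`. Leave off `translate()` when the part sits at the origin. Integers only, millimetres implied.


// slat z = rail_z + rail_h = 209 + 181 = 390
// slat gap = ⌊(1986 − 9·79) / 10⌋ = 127
translate([288, 303, 0]) cube([51, 51, 476]);
translate([288, 1094, 0]) cube([51, 51, 476]);
translate([2325, 303, 0]) cube([51, 51, 476]);
translate([2325, 1094, 0]) cube([51, 51, 476]);
translate([339, 303, 209]) cube([1986, 29, 181]);
translate([339, 1116, 209]) cube([1986, 29, 181]);
translate([288, 354, 209]) cube([29, 740, 181]);
translate([2347, 354, 209]) cube([29, 740, 181]);
translate([466, 303, 390]) cube([79, 842, 23]);
translate([672, 303, 390]) cube([79, 842, 23]);
translate([878, 303, 390]) cube([79, 842, 23]);
translate([1084, 303, 390]) cube([79, 842, 23]);
translate([1290, 303, 390]) cube([79, 842, 23]);
translate([1496, 303, 390]) cube([79, 842, 23]);
translate([1702, 303, 390]) cube([79, 842, 23]);
translate([1908, 303, 390]) cube([79, 842, 23]);
translate([2114, 303, 390]) cube([79, 842, 23]);


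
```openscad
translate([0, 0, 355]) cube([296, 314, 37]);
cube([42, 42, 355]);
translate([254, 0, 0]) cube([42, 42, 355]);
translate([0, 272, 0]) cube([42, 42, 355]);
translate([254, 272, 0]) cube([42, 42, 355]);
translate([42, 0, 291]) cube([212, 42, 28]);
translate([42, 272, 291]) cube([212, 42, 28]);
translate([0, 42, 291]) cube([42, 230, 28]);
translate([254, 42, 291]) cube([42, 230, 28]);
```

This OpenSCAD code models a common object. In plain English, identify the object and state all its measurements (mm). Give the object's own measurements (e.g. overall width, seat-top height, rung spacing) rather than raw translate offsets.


A four-legged stool. The seat is a 296×314×37 mm slab whose top surface is at z = 392 mm; four square legs, each 42×42 mm in cross-section, run from the floor (z = 0) to the underside of the seat, each flush with a corner of the seat. Four stretchers, 42 mm wide and 28 mm tall, connect adjacent legs with their undersides at z = 291 mm, each running between the inner faces of the legs it joins and aligned with the legs' outer faces on the other axis.


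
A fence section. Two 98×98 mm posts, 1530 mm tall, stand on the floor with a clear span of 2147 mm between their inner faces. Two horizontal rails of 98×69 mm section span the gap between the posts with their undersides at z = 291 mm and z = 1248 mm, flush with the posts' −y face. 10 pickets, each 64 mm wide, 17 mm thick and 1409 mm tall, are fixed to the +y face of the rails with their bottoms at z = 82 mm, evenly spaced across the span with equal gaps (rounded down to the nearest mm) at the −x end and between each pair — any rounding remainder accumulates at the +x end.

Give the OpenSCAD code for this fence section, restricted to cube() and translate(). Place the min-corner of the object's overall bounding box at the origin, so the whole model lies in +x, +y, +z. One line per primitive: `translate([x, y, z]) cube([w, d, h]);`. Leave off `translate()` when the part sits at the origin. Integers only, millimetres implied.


cube([98, 98, 1530]);
translate([2245, 0, 0]) cube([98, 98, 1530]);
translate([98, 0, 291]) cube([2147, 98, 69]);
translate([98, 0, 1248]) cube([2147, 98, 69]);
translate([235, 98, 82]) cube([64, 17, 1409]);
translate([436, 98, 82]) cube([64, 17, 1409]);
translate([637, 98, 82]) cube([64, 17, 1409]);
translate([838, 98, 82]) cube([64, 17, 1409]);
translate([1039, 98, 82]) cube([64, 17, 1409]);
translate([1240, 98, 82]) cube([64, 17, 1409]);
translate([1441, 98, 82]) cube([64, 17, 1409]);
translate([1642, 98, 82]) cube([64, 17, 1409]);
translate([1843, 98, 82]) cube([64, 17, 1409]);
translate([2044, 98, 82]) cube([64, 17, 1409]);


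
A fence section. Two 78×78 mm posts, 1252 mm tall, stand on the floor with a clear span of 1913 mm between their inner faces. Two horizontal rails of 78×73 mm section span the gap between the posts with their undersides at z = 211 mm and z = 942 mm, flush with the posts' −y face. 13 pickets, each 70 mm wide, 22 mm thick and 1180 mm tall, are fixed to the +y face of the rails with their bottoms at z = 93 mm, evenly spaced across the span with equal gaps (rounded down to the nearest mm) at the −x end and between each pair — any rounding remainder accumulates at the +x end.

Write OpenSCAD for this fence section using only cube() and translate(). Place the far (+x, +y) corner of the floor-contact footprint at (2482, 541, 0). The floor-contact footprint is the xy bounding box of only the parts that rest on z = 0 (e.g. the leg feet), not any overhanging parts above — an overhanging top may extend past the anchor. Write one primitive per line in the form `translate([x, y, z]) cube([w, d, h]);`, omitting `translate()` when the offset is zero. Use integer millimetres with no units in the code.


translate([413, 463, 0]) cube([78, 78, 1252]);
translate([2404, 463, 0]) cube([78, 78, 1252]);
translate([491, 463, 211]) cube([1913, 78, 73]);
translate([491, 463, 942]) cube([1913, 78, 73]);
translate([562, 541, 93]) cube([70, 22, 1180]);
translate([703, 541, 93]) cube([70, 22, 1180]);
translate([844, 541, 93]) cube([70, 22, 1180]);
translate([985, 541, 93]) cube([70, 22, 1180]);
translate([1126, 541, 93]) cube([70, 22, 1180]);
translate([1267, 541, 93]) cube([70, 22, 1180]);
translate([1408, 541, 93]) cube([70, 22, 1180]);
translate([1549, 541, 93]) cube([70, 22, 1180]);
translate([1690, 541, 93]) cube([70, 22, 1180]);
translate([1831, 541, 93]) cube([70, 22, 1180]);
translate([1972, 541, 93]) cube([70, 22, 1180]);
translate([2113, 541, 93]) cube([70, 22, 1180]);
translate([2254, 541, 93]) cube([70, 22, 1180]);


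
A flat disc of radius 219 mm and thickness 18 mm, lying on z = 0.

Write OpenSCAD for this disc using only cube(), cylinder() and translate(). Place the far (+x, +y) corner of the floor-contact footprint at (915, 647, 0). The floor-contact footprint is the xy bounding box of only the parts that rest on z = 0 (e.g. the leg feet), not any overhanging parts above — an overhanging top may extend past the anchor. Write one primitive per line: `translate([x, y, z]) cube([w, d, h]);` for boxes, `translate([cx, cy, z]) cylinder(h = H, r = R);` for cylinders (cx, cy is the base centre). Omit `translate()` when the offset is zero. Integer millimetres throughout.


translate([696, 428, 0]) cylinder(h = 18, r = 219);


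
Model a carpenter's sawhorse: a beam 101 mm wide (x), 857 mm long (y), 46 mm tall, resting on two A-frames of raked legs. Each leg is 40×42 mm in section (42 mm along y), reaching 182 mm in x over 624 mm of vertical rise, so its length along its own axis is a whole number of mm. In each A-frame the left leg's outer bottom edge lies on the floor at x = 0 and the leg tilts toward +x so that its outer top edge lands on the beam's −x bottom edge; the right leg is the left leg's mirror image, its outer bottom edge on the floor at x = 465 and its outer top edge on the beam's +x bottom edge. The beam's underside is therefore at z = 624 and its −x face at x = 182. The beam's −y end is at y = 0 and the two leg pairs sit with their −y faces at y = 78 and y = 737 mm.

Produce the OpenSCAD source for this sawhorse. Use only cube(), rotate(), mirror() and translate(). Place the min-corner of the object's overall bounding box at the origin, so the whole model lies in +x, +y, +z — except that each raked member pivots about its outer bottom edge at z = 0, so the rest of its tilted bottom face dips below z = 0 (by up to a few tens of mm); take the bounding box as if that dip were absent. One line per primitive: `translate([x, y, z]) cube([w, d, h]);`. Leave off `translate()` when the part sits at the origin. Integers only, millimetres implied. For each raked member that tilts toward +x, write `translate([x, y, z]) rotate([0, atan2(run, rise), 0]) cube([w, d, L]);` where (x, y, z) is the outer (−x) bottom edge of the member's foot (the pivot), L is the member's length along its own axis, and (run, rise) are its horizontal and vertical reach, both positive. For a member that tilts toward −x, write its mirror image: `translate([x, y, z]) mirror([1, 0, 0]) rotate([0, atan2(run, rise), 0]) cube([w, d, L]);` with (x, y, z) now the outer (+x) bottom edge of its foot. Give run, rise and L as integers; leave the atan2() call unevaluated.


// leg length = √(182² + 624²) = 650
// right-leg outer foot x = 2·182 + 101 = 465
// beam min-corner = (182, 0, 624)
translate([182, 0, 624]) cube([101, 857, 46]);
translate([0, 78, 0]) rotate([0, atan2(182, 624), 0]) cube([40, 42, 650]);
translate([465, 78, 0]) mirror([1, 0, 0]) rotate([0, atan2(182, 624), 0]) cube([40, 42, 650]);
translate([0, 737, 0]) rotate([0, atan2(182, 624), 0]) cube([40, 42, 650]);
translate([465, 737, 0]) mirror([1, 0, 0]) rotate([0, atan2(182, 624), 0]) cube([40, 42, 650]);


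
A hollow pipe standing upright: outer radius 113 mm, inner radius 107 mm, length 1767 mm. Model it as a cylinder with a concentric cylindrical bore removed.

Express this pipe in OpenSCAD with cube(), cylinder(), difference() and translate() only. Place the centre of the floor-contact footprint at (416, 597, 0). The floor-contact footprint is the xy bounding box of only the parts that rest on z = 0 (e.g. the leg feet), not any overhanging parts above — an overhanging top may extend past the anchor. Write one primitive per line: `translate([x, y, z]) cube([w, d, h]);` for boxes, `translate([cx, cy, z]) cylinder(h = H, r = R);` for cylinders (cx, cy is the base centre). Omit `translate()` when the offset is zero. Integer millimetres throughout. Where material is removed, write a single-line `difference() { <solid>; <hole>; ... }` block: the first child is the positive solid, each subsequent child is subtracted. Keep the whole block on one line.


difference() { translate([416, 597, 0]) cylinder(h = 1767, r = 113); translate([416, 597, 0]) cylinder(h = 1767, r = 107); }


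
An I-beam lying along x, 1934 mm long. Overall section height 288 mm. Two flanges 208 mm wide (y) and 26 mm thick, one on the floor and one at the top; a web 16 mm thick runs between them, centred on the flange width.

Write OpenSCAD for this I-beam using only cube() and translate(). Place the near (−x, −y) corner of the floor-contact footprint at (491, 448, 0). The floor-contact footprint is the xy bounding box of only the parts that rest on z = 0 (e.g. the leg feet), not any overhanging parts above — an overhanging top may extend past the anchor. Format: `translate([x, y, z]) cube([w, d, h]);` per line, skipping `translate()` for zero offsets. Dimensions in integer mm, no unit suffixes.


translate([491, 448, 0]) cube([1934, 208, 26]);
translate([491, 544, 26]) cube([1934, 16, 236]);
translate([491, 448, 262]) cube([1934, 208, 26]);


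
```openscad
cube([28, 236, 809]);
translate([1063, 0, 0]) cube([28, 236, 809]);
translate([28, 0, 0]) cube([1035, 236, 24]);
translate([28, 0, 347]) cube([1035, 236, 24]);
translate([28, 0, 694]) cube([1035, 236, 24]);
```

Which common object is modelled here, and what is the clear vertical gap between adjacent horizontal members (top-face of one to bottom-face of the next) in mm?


A bookshelf. The clear shelf gap is 323 mm.

Two tall side panels with 3 horizontal boards between them — a bookshelf. The first two shelf undersides are at z = 0 and z = 347; with shelf thickness 24, the clear gap is 347 − 0 − 24 = 323 mm.


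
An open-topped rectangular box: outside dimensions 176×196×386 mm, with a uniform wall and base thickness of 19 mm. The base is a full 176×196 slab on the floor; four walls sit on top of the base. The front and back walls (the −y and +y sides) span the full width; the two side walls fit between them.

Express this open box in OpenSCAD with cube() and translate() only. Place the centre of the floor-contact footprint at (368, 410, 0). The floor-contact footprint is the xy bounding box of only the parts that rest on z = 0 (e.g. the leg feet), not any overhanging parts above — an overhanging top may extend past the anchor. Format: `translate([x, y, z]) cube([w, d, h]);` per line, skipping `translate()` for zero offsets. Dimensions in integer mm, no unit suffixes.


translate([280, 312, 0]) cube([176, 196, 19]);
translate([280, 312, 19]) cube([176, 19, 367]);
translate([280, 489, 19]) cube([176, 19, 367]);
translate([280, 331, 19]) cube([19, 158, 367]);
translate([437, 331, 19]) cube([19, 158, 367]);


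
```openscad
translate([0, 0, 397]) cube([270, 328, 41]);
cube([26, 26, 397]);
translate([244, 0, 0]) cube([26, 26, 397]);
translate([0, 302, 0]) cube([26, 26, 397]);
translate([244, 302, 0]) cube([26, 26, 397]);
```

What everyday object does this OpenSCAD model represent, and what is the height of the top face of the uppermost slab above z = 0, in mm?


A stool. The seat height is 438 mm.

A 270×328×41 slab at z = 397 on four corner posts — a stool. The seat top is 397 + 41 = 438 mm.


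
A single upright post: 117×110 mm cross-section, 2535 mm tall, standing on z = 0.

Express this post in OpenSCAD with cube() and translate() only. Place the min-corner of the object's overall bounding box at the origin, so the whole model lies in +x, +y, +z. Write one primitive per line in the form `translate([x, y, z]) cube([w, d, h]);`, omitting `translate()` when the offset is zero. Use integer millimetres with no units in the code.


cube([117, 110, 2535]);


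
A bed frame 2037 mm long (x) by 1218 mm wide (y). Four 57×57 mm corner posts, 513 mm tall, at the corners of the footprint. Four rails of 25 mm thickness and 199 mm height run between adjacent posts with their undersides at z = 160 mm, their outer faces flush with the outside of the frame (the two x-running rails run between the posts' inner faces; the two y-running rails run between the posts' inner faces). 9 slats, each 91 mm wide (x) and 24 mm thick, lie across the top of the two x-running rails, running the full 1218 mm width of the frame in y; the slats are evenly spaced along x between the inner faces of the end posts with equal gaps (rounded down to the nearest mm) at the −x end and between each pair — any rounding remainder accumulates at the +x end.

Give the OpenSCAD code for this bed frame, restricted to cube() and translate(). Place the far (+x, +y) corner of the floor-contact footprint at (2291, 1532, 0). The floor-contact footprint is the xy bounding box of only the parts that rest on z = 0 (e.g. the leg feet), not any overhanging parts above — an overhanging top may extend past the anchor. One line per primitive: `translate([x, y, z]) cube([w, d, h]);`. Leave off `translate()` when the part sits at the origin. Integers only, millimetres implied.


// slat z = rail_z + rail_h = 160 + 199 = 359
// slat gap = ⌊(1923 − 9·91) / 10⌋ = 110
translate([254, 314, 0]) cube([57, 57, 513]);
translate([254, 1475, 0]) cube([57, 57, 513]);
translate([2234, 314, 0]) cube([57, 57, 513]);
translate([2234, 1475, 0]) cube([57, 57, 513]);
translate([311, 314, 160]) cube([1923, 25, 199]);
translate([311, 1507, 160]) cube([1923, 25, 199]);
translate([254, 371, 160]) cube([25, 1104, 199]);
translate([2266, 371, 160]) cube([25, 1104, 199]);
translate([421, 314, 359]) cube([91, 1218, 24]);
translate([622, 314, 359]) cube([91, 1218, 24]);
translate([823, 314, 359]) cube([91, 1218, 24]);
translate([1024, 314, 359]) cube([91, 1218, 24]);
translate([1225, 314, 359]) cube([91, 1218, 24]);
translate([1426, 314, 359]) cube([91, 1218, 24]);
translate([1627, 314, 359]) cube([91, 1218, 24]);
translate([1828, 314, 359]) cube([91, 1218, 24]);
translate([2029, 314, 359]) cube([91, 1218, 24]);


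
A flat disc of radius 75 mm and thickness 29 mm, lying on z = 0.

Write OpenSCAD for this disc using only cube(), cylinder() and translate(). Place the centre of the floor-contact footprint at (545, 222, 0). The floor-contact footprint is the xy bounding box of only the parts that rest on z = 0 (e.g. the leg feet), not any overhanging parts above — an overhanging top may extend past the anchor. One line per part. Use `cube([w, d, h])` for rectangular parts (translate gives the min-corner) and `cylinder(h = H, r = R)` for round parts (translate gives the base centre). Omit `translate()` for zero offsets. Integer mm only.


translate([545, 222, 0]) cylinder(h = 29, r = 75);


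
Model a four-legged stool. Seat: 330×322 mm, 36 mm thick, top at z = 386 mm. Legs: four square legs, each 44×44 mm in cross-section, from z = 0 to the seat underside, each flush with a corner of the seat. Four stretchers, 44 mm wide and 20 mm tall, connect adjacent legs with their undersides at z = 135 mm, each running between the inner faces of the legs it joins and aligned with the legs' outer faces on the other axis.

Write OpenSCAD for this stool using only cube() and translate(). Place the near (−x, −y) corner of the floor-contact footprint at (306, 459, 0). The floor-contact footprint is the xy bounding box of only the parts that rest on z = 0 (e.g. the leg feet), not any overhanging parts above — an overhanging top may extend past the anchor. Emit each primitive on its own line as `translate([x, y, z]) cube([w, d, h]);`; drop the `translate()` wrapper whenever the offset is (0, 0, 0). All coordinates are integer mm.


translate([306, 459, 350]) cube([330, 322, 36]);
translate([306, 459, 0]) cube([44, 44, 350]);
translate([592, 459, 0]) cube([44, 44, 350]);
translate([306, 737, 0]) cube([44, 44, 350]);
translate([592, 737, 0]) cube([44, 44, 350]);
translate([350, 459, 135]) cube([242, 44, 20]);
translate([350, 737, 135]) cube([242, 44, 20]);
translate([306, 503, 135]) cube([44, 234, 20]);
translate([592, 503, 135]) cube([44, 234, 20]);


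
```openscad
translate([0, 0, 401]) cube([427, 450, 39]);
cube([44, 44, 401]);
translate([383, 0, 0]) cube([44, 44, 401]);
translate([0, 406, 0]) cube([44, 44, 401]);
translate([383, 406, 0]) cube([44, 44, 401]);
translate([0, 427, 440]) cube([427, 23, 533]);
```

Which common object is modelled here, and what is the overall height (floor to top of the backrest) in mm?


A chair. The overall height is 973 mm.

A slab on four corner posts with a tall panel at the back — a chair. The seat slab sits at z = 401 with thickness 39, and the 533 mm backrest starts at the seat top, so the overall height is 401 + 39 + 533 = 973 mm.


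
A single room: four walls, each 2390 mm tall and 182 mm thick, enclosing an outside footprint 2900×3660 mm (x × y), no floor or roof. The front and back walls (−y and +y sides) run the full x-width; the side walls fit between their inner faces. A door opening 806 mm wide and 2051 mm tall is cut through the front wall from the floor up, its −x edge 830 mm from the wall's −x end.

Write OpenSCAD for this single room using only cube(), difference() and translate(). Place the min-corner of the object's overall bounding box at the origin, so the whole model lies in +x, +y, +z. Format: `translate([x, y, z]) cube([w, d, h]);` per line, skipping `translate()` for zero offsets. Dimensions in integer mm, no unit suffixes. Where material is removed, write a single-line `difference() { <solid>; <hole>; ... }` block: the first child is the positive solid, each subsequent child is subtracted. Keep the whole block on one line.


difference() { cube([2900, 182, 2390]); translate([830, 0, 0]) cube([806, 182, 2051]); }
translate([0, 3478, 0]) cube([2900, 182, 2390]);
translate([0, 182, 0]) cube([182, 3296, 2390]);
translate([2718, 182, 0]) cube([182, 3296, 2390]);


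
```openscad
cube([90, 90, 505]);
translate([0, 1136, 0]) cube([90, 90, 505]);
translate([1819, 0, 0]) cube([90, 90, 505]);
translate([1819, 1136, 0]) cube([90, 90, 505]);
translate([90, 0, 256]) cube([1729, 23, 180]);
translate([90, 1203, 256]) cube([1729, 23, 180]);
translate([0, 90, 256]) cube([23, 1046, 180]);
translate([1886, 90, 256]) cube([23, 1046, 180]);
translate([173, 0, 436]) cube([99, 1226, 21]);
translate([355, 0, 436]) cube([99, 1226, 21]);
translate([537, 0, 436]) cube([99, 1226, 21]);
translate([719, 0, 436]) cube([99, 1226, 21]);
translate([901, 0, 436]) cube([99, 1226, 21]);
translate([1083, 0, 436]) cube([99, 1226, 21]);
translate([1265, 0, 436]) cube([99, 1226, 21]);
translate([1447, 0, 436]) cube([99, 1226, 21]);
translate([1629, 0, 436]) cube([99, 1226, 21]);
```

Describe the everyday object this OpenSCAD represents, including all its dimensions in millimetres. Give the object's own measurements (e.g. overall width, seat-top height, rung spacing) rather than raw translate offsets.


A bed frame 1909 mm long (x) by 1226 mm wide (y). Four 90×90 mm corner posts, 505 mm tall, at the corners of the footprint. Four rails of 23 mm thickness and 180 mm height run between adjacent posts with their undersides at z = 256 mm, their outer faces flush with the outside of the frame (the two x-running rails run between the posts' inner faces; the two y-running rails run between the posts' inner faces). 9 slats, each 99 mm wide (x) and 21 mm thick, lie across the top of the two x-running rails, running the full 1226 mm width of the frame in y; along x they sit between the end posts with a 83 mm gap after the −x posts and between neighbouring slats, leaving 91 mm before the +x posts.


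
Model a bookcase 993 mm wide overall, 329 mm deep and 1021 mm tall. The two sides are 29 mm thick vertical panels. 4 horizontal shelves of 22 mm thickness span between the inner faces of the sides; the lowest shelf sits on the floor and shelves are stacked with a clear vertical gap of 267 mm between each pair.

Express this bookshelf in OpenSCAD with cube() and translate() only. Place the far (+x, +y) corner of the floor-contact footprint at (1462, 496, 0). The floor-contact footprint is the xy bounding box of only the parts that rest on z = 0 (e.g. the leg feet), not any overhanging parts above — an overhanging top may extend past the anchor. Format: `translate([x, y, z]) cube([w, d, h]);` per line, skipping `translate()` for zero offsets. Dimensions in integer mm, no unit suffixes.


translate([469, 167, 0]) cube([29, 329, 1021]);
translate([1433, 167, 0]) cube([29, 329, 1021]);
translate([498, 167, 0]) cube([935, 329, 22]);
translate([498, 167, 289]) cube([935, 329, 22]);
translate([498, 167, 578]) cube([935, 329, 22]);
translate([498, 167, 867]) cube([935, 329, 22]);


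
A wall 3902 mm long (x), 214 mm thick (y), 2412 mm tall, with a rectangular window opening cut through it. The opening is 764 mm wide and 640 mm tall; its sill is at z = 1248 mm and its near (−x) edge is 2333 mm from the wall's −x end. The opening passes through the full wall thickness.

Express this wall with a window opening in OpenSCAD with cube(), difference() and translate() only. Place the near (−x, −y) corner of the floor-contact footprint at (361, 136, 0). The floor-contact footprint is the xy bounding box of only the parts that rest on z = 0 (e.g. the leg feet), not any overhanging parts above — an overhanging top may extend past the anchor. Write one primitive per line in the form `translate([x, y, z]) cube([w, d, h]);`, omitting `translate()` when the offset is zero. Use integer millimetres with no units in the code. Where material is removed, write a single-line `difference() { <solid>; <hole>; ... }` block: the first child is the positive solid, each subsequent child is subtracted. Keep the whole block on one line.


difference() { translate([361, 136, 0]) cube([3902, 214, 2412]); translate([2694, 136, 1248]) cube([764, 214, 640]); }


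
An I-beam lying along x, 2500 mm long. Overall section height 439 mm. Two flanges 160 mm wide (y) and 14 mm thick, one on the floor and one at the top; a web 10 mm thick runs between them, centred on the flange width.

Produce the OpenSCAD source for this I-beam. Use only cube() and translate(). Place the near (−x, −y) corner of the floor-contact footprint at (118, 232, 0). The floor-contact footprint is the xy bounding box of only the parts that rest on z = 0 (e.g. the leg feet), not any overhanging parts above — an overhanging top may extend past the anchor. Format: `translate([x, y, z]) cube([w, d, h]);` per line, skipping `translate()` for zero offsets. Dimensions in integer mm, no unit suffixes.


translate([118, 232, 0]) cube([2500, 160, 14]);
translate([118, 307, 14]) cube([2500, 10, 411]);
translate([118, 232, 425]) cube([2500, 160, 14]);


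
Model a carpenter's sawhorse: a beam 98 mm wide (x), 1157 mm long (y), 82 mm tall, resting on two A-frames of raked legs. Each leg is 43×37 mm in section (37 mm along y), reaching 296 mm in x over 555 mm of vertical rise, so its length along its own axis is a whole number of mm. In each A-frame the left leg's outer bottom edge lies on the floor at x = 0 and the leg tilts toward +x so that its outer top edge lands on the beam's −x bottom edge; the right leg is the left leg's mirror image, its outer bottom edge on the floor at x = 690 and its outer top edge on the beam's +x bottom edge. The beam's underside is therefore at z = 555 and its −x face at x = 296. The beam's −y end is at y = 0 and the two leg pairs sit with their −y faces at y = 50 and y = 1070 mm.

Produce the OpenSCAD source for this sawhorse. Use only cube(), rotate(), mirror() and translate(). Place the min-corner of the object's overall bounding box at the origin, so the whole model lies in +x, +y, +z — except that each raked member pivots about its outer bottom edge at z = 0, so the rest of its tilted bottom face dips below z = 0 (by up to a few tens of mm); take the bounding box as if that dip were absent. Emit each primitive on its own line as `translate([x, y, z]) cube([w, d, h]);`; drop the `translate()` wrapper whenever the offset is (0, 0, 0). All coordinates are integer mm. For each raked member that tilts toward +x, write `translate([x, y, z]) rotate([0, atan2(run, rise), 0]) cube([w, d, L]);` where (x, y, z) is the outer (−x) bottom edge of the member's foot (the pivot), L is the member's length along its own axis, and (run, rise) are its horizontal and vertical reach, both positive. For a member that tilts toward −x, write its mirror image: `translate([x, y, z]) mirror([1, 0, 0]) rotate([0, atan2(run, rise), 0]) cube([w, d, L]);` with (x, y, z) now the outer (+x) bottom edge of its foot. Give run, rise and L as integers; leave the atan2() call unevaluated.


// leg length = √(296² + 555²) = 629
// right-leg outer foot x = 2·296 + 98 = 690
// beam min-corner = (296, 0, 555)
translate([296, 0, 555]) cube([98, 1157, 82]);
translate([0, 50, 0]) rotate([0, atan2(296, 555), 0]) cube([43, 37, 629]);
translate([690, 50, 0]) mirror([1, 0, 0]) rotate([0, atan2(296, 555), 0]) cube([43, 37, 629]);
translate([0, 1070, 0]) rotate([0, atan2(296, 555), 0]) cube([43, 37, 629]);
translate([690, 1070, 0]) mirror([1, 0, 0]) rotate([0, atan2(296, 555), 0]) cube([43, 37, 629]);
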